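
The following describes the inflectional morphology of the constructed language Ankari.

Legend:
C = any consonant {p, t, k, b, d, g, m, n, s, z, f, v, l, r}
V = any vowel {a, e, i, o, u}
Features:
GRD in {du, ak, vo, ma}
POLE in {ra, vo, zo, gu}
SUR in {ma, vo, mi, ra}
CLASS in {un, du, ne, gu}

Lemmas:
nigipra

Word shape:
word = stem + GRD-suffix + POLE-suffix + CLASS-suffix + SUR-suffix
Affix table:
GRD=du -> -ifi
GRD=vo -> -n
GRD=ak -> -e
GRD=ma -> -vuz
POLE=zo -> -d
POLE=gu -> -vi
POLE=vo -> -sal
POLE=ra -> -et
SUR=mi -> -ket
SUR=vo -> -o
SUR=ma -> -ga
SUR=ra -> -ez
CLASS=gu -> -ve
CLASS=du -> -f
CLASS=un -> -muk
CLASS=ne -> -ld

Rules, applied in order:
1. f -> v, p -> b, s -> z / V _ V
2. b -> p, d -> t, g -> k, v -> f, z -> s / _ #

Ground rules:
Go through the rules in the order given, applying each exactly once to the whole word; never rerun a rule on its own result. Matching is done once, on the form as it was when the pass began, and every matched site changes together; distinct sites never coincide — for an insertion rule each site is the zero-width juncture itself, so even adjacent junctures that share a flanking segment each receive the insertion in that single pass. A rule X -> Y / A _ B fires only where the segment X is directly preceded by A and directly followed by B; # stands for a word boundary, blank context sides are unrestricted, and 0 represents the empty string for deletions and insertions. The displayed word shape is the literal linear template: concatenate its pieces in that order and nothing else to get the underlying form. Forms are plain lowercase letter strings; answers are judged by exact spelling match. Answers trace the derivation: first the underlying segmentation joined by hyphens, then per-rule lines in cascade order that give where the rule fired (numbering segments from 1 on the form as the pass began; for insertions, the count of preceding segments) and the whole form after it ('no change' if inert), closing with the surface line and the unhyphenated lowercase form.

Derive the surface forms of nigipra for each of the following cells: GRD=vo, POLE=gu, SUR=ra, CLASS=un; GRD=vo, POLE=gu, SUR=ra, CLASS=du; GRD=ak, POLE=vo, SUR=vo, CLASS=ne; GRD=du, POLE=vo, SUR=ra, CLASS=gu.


cell GRD=vo, POLE=gu, SUR=ra, CLASS=un:
underlying: nigipra-n-vi-muk-ez
1. f -> v, p -> b, s -> z / V _ V: no change
2. b -> p, d -> t, g -> k, v -> f, z -> s / _ #: fires at position(s) 15: nigipranvimukes
surface: nigipranvimukes

cell GRD=vo, POLE=gu, SUR=ra, CLASS=du:
underlying: nigipra-n-vi-f-ez
1. f -> v, p -> b, s -> z / V _ V: fires at position(s) 11: nigipranvivez
2. b -> p, d -> t, g -> k, v -> f, z -> s / _ #: fires at position(s) 13: nigipranvives
surface: nigipranvives

cell GRD=ak, POLE=vo, SUR=vo, CLASS=ne:
underlying: nigipra-e-sal-ld-o
1. f -> v, p -> b, s -> z / V _ V: fires at position(s) 9: nigipraezalldo
2. b -> p, d -> t, g -> k, v -> f, z -> s / _ #: no change
surface: nigipraezalldo

cell GRD=du, POLE=vo, SUR=ra, CLASS=gu:
underlying: nigipra-ifi-sal-ve-ez
1. f -> v, p -> b, s -> z / V _ V: fires at position(s) 9, 11: nigipraivizalveez
2. b -> p, d -> t, g -> k, v -> f, z -> s / _ #: fires at position(s) 17: nigipraivizalvees
surface: nigipraivizalvees


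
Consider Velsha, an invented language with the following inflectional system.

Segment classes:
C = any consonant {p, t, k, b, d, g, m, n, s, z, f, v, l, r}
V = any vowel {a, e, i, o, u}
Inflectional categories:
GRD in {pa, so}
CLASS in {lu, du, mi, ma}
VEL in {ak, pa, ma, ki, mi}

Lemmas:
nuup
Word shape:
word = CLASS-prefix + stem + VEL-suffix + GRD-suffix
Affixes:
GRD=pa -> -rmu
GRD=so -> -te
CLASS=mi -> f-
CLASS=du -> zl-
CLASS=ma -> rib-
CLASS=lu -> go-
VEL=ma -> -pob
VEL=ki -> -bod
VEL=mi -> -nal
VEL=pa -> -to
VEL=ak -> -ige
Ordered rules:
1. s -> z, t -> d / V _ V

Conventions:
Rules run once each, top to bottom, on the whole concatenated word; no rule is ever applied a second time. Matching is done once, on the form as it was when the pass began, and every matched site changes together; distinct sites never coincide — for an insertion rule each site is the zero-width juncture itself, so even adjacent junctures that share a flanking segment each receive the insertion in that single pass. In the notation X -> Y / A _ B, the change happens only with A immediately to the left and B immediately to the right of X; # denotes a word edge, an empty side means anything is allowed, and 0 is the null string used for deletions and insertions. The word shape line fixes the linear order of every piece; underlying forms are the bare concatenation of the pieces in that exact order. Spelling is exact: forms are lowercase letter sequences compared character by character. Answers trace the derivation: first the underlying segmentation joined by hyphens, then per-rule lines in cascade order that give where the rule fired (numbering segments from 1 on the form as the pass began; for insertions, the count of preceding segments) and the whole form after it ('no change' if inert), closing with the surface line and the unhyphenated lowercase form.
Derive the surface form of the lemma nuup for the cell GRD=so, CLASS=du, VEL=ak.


underlying: zl-nuup-ige-te
1. s -> z, t -> d / V _ V: fires at position(s) 10: zlnuupigede
surface: zlnuupigede


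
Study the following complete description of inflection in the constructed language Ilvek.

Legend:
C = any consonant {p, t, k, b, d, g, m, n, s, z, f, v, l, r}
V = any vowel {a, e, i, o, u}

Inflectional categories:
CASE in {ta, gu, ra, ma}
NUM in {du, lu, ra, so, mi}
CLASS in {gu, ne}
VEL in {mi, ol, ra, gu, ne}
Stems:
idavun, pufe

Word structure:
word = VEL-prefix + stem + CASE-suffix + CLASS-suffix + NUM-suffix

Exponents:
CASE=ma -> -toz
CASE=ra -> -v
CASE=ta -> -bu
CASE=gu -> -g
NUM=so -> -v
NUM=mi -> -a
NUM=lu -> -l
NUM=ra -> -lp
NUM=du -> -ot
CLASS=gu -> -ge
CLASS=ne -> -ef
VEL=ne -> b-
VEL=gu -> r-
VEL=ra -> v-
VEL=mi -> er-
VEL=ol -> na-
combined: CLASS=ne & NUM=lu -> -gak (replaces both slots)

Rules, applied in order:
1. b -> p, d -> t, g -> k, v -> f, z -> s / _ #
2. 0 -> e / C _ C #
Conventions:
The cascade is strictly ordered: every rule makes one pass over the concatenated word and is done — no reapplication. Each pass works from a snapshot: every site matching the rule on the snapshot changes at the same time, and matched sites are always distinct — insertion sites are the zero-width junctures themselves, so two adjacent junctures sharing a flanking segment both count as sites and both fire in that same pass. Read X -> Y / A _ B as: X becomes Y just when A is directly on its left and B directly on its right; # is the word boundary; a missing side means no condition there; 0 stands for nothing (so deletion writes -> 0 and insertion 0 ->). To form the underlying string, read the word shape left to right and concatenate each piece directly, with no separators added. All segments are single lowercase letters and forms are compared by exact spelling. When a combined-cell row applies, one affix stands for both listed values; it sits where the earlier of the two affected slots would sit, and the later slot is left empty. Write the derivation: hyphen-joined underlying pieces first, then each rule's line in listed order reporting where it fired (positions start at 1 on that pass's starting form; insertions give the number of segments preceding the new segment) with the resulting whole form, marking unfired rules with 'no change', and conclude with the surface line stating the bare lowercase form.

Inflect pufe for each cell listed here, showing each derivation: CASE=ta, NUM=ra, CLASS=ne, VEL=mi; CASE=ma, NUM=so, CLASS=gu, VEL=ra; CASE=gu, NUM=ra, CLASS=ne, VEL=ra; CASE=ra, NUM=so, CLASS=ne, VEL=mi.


cell CASE=ta, NUM=ra, CLASS=ne, VEL=mi:
underlying: er-pufe-bu-ef-lp
1. b -> p, d -> t, g -> k, v -> f, z -> s / _ #: no change
2. 0 -> e / C _ C #: inserts after position(s) 11: erpufebueflep
surface: erpufebueflep

cell CASE=ma, NUM=so, CLASS=gu, VEL=ra:
underlying: v-pufe-toz-ge-v
1. b -> p, d -> t, g -> k, v -> f, z -> s / _ #: fires at position(s) 11: vpufetozgef
2. 0 -> e / C _ C #: no change
surface: vpufetozgef

cell CASE=gu, NUM=ra, CLASS=ne, VEL=ra:
underlying: v-pufe-g-ef-lp
1. b -> p, d -> t, g -> k, v -> f, z -> s / _ #: no change
2. 0 -> e / C _ C #: inserts after position(s) 9: vpufegeflep
surface: vpufegeflep

cell CASE=ra, NUM=so, CLASS=ne, VEL=mi:
underlying: er-pufe-v-ef-v
1. b -> p, d -> t, g -> k, v -> f, z -> s / _ #: fires at position(s) 10: erpufeveff
2. 0 -> e / C _ C #: inserts after position(s) 9: erpufevefef
surface: erpufevefef


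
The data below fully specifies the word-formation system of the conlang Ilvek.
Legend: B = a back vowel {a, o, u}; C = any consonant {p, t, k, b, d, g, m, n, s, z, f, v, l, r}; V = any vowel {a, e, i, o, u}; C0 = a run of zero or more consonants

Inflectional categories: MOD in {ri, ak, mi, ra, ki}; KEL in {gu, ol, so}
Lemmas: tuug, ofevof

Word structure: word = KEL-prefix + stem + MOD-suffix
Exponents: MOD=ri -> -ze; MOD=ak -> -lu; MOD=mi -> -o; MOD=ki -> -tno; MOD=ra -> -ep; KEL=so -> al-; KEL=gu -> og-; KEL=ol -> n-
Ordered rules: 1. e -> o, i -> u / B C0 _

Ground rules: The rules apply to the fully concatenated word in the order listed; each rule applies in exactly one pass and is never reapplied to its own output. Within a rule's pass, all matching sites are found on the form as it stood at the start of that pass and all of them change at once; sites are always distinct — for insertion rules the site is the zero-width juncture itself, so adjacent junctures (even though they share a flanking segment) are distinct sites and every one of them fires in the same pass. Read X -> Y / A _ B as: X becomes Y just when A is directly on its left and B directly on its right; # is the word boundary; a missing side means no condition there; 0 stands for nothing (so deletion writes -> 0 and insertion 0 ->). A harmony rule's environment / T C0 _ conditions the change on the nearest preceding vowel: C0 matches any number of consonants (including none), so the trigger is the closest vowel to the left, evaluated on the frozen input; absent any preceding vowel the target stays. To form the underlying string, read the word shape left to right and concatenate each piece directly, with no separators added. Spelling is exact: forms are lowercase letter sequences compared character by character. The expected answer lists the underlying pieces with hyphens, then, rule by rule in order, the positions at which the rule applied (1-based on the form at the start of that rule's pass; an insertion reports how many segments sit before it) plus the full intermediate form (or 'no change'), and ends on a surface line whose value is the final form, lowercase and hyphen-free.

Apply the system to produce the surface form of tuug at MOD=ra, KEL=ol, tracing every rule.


underlying: n-tuug-ep
1. e -> o, i -> u / B C0 _: fires at position(s) 6: ntuugop
surface: ntuugop


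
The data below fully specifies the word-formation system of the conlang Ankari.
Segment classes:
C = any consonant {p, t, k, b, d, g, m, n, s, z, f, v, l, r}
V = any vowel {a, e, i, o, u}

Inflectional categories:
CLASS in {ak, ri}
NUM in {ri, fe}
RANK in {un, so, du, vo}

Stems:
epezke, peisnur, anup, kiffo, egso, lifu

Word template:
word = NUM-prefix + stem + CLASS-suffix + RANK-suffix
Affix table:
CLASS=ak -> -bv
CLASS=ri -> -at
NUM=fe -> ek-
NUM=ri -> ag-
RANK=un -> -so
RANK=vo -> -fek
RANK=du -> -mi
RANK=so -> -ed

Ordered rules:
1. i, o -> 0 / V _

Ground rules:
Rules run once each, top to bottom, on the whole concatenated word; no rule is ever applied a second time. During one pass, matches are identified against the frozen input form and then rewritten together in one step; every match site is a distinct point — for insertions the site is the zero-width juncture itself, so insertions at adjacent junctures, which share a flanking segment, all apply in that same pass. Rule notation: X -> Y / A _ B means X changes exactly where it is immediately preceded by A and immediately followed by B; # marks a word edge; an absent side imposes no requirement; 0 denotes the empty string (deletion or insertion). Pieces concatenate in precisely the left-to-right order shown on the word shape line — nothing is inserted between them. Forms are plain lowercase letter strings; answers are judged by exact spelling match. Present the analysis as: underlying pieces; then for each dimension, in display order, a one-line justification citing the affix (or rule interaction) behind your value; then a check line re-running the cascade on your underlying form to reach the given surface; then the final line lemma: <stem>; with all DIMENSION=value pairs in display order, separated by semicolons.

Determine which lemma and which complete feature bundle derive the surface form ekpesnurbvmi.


underlying: ek-peisnur-bv-mi
CLASS=ak - signalled by the affix -bv
NUM=fe - signalled by the affix ek-
RANK=du - signalled by the affix -mi
check: ekpeisnurbvmi -> ekpesnurbvmi
lemma: peisnur; CLASS=ak; NUM=fe; RANK=du


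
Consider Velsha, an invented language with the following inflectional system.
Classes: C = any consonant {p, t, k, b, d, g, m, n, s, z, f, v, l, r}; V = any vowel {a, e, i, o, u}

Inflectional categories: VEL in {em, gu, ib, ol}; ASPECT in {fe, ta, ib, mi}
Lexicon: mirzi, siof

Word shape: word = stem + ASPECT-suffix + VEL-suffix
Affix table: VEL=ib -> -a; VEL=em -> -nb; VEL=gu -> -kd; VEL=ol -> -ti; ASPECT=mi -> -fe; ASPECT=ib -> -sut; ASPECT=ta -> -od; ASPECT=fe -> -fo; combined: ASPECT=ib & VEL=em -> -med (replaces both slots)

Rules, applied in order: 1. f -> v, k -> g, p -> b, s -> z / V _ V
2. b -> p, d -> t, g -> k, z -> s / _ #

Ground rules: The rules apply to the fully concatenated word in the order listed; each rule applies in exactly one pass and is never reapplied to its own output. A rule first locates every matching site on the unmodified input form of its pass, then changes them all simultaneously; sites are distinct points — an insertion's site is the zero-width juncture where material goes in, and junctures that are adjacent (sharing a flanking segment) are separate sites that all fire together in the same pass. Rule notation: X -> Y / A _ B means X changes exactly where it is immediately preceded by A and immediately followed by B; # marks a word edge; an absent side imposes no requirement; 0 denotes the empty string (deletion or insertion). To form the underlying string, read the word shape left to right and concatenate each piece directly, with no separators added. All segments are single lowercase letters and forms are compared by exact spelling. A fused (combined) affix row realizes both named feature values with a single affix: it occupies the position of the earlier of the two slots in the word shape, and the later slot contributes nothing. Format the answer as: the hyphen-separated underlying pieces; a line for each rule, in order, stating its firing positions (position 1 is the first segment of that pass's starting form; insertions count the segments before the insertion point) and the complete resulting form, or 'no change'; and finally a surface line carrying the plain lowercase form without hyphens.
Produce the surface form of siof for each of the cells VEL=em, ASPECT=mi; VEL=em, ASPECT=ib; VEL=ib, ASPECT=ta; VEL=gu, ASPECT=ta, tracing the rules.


cell VEL=em, ASPECT=mi:
underlying: siof-fe-nb
1. f -> v, k -> g, p -> b, s -> z / V _ V: no change
2. b -> p, d -> t, g -> k, z -> s / _ #: fires at position(s) 8: sioffenp
surface: sioffenp

cell VEL=em, ASPECT=ib:
underlying: siof-med
1. f -> v, k -> g, p -> b, s -> z / V _ V: no change
2. b -> p, d -> t, g -> k, z -> s / _ #: fires at position(s) 7: siofmet
surface: siofmet

cell VEL=ib, ASPECT=ta:
underlying: siof-od-a
1. f -> v, k -> g, p -> b, s -> z / V _ V: fires at position(s) 4: siovoda
2. b -> p, d -> t, g -> k, z -> s / _ #: no change
surface: siovoda

cell VEL=gu, ASPECT=ta:
underlying: siof-od-kd
1. f -> v, k -> g, p -> b, s -> z / V _ V: fires at position(s) 4: siovodkd
2. b -> p, d -> t, g -> k, z -> s / _ #: fires at position(s) 8: siovodkt
surface: siovodkt


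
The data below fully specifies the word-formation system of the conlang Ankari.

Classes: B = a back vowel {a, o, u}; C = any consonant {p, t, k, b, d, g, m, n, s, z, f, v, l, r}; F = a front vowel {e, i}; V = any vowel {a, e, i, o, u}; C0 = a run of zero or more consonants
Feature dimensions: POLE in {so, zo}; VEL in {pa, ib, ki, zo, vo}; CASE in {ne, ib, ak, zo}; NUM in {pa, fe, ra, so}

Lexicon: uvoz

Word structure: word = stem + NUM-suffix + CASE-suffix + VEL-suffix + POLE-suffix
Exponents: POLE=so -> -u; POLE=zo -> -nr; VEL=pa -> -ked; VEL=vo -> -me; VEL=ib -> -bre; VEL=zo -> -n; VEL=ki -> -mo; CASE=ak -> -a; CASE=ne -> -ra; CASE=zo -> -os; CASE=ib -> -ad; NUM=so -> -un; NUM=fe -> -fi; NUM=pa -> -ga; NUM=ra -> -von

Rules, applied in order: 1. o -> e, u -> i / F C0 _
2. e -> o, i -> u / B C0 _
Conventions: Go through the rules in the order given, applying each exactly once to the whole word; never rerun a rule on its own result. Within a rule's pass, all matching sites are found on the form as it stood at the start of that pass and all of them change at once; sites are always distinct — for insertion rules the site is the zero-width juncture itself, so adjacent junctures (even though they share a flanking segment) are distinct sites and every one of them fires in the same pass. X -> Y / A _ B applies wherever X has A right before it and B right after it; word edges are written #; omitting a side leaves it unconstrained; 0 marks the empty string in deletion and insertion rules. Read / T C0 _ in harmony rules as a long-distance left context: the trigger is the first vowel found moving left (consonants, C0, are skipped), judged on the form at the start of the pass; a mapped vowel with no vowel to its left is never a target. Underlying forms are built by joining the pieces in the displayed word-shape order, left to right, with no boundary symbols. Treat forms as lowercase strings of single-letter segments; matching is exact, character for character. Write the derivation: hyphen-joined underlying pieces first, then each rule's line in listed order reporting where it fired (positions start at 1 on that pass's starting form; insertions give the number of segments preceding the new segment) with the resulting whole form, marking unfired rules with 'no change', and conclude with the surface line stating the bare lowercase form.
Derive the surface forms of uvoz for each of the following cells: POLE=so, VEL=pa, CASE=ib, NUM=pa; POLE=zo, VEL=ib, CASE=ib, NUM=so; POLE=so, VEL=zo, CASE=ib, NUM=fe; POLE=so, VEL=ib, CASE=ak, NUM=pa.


cell POLE=so, VEL=pa, CASE=ib, NUM=pa:
underlying: uvoz-ga-ad-ked-u
1. o -> e, u -> i / F C0 _: fires at position(s) 12: uvozgaadkedi
2. e -> o, i -> u / B C0 _: fires at position(s) 10: uvozgaadkodi
surface: uvozgaadkodi

cell POLE=zo, VEL=ib, CASE=ib, NUM=so:
underlying: uvoz-un-ad-bre-nr
1. o -> e, u -> i / F C0 _: no change
2. e -> o, i -> u / B C0 _: fires at position(s) 11: uvozunadbronr
surface: uvozunadbronr

cell POLE=so, VEL=zo, CASE=ib, NUM=fe:
underlying: uvoz-fi-ad-n-u
1. o -> e, u -> i / F C0 _: no change
2. e -> o, i -> u / B C0 _: fires at position(s) 6: uvozfuadnu
surface: uvozfuadnu

cell POLE=so, VEL=ib, CASE=ak, NUM=pa:
underlying: uvoz-ga-a-bre-u
1. o -> e, u -> i / F C0 _: fires at position(s) 11: uvozgaabrei
2. e -> o, i -> u / B C0 _: fires at position(s) 10: uvozgaabroi
surface: uvozgaabroi


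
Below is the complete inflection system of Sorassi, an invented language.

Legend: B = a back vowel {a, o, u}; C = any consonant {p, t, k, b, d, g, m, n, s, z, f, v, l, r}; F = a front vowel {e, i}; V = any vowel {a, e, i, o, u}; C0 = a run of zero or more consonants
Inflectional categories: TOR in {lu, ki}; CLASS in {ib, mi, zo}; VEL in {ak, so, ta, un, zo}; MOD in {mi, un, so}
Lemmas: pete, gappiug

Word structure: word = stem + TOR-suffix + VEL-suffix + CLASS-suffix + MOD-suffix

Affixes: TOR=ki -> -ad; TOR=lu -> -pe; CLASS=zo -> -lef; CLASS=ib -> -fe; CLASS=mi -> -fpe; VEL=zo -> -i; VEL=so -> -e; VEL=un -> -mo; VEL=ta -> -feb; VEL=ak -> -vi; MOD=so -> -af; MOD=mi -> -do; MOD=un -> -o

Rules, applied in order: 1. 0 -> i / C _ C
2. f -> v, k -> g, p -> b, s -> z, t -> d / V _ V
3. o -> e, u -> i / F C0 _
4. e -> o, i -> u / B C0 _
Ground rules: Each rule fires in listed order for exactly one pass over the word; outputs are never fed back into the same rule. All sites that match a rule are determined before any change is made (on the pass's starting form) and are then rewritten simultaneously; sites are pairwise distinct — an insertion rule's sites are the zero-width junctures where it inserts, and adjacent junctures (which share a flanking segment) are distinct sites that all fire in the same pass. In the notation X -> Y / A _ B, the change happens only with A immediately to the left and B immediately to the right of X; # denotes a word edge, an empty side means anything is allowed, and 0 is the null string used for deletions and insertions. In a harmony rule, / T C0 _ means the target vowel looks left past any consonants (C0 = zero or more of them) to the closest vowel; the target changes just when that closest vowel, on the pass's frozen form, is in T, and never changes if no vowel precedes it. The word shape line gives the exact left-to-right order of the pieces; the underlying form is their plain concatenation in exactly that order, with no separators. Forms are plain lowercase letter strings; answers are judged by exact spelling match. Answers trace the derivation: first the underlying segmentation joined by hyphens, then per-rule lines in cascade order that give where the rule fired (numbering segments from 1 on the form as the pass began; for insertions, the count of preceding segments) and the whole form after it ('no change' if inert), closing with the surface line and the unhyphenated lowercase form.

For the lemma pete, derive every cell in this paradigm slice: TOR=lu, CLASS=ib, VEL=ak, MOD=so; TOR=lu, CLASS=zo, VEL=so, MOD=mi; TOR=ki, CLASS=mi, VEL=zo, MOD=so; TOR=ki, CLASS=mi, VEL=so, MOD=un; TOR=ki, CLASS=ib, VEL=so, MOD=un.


cell TOR=lu, CLASS=ib, VEL=ak, MOD=so:
underlying: pete-pe-vi-fe-af
1. 0 -> i / C _ C: no change
2. f -> v, k -> g, p -> b, s -> z, t -> d / V _ V: fires at position(s) 3, 5, 9: pedebeviveaf
3. o -> e, u -> i / F C0 _: no change
4. e -> o, i -> u / B C0 _: no change
surface: pedebeviveaf

cell TOR=lu, CLASS=zo, VEL=so, MOD=mi:
underlying: pete-pe-e-lef-do
1. 0 -> i / C _ C: inserts after position(s) 10: petepeelefido
2. f -> v, k -> g, p -> b, s -> z, t -> d / V _ V: fires at position(s) 3, 5, 10: pedebeelevido
3. o -> e, u -> i / F C0 _: fires at position(s) 13: pedebeelevide
4. e -> o, i -> u / B C0 _: no change
surface: pedebeelevide

cell TOR=ki, CLASS=mi, VEL=zo, MOD=so:
underlying: pete-ad-i-fpe-af
1. 0 -> i / C _ C: inserts after position(s) 8: peteadifipeaf
2. f -> v, k -> g, p -> b, s -> z, t -> d / V _ V: fires at position(s) 3, 8, 10: pedeadivibeaf
3. o -> e, u -> i / F C0 _: no change
4. e -> o, i -> u / B C0 _: fires at position(s) 7: pedeaduvibeaf
surface: pedeaduvibeaf

cell TOR=ki, CLASS=mi, VEL=so, MOD=un:
underlying: pete-ad-e-fpe-o
1. 0 -> i / C _ C: inserts after position(s) 8: peteadefipeo
2. f -> v, k -> g, p -> b, s -> z, t -> d / V _ V: fires at position(s) 3, 8, 10: pedeadevibeo
3. o -> e, u -> i / F C0 _: fires at position(s) 12: pedeadevibee
4. e -> o, i -> u / B C0 _: fires at position(s) 7: pedeadovibee
surface: pedeadovibee

cell TOR=ki, CLASS=ib, VEL=so, MOD=un:
underlying: pete-ad-e-fe-o
1. 0 -> i / C _ C: no change
2. f -> v, k -> g, p -> b, s -> z, t -> d / V _ V: fires at position(s) 3, 8: pedeadeveo
3. o -> e, u -> i / F C0 _: fires at position(s) 10: pedeadevee
4. e -> o, i -> u / B C0 _: fires at position(s) 7: pedeadovee
surface: pedeadovee


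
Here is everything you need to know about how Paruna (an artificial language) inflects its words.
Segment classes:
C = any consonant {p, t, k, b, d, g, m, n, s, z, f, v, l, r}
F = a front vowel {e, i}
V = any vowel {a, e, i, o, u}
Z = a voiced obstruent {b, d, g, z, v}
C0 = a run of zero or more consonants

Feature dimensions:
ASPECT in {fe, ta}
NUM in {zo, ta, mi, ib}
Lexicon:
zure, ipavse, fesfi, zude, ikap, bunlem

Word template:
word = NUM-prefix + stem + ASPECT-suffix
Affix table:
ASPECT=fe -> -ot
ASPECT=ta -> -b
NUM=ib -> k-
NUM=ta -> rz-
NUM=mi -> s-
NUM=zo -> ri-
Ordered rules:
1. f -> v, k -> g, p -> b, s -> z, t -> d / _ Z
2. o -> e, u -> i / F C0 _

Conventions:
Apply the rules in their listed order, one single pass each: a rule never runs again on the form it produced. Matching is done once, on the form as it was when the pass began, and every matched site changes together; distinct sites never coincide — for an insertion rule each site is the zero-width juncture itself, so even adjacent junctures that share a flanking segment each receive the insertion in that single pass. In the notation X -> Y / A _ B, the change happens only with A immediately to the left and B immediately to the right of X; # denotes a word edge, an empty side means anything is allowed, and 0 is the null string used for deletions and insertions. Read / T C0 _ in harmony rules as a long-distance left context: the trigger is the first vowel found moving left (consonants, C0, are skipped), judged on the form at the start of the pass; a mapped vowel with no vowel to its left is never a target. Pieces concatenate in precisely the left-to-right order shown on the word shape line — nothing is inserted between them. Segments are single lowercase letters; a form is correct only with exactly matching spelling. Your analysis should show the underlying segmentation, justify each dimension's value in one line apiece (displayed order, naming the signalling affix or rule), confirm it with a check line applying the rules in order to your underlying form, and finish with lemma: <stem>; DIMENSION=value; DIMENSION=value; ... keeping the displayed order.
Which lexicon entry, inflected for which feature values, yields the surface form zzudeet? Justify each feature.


underlying: s-zude-ot
ASPECT=fe - signalled by the affix -ot
NUM=mi - signalled by the affix s-
check: szudeot -> zzudeot -> zzudeet
lemma: zude; ASPECT=fe; NUM=mi


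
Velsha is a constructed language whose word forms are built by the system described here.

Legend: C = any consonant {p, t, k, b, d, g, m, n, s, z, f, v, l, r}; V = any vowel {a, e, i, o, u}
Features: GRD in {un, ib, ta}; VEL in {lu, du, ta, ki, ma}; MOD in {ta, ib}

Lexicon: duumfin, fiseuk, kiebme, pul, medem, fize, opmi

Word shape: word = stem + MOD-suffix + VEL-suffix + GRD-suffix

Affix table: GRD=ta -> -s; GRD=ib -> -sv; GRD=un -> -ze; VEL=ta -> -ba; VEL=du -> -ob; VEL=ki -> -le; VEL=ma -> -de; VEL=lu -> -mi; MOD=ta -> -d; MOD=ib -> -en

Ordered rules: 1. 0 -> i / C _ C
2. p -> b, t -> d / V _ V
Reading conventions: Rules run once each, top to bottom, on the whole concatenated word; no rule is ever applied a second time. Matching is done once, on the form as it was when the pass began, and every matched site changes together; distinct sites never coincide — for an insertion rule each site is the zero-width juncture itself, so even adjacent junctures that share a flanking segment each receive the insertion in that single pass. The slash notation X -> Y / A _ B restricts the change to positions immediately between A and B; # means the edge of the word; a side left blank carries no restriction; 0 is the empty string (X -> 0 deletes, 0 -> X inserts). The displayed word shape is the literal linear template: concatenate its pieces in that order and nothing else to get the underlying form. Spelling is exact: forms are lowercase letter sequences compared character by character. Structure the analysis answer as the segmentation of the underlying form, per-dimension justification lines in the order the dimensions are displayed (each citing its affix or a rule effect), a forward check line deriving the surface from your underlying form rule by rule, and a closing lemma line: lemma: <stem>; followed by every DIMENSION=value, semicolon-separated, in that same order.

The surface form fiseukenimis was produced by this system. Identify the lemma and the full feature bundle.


underlying: fiseuk-en-mi-s
GRD=ta - signalled by the affix -s
VEL=lu - signalled by the affix -mi
MOD=ib - signalled by the affix -en
check: fiseukenmis -> fiseukenimis -> fiseukenimis
lemma: fiseuk; GRD=ta; VEL=lu; MOD=ib


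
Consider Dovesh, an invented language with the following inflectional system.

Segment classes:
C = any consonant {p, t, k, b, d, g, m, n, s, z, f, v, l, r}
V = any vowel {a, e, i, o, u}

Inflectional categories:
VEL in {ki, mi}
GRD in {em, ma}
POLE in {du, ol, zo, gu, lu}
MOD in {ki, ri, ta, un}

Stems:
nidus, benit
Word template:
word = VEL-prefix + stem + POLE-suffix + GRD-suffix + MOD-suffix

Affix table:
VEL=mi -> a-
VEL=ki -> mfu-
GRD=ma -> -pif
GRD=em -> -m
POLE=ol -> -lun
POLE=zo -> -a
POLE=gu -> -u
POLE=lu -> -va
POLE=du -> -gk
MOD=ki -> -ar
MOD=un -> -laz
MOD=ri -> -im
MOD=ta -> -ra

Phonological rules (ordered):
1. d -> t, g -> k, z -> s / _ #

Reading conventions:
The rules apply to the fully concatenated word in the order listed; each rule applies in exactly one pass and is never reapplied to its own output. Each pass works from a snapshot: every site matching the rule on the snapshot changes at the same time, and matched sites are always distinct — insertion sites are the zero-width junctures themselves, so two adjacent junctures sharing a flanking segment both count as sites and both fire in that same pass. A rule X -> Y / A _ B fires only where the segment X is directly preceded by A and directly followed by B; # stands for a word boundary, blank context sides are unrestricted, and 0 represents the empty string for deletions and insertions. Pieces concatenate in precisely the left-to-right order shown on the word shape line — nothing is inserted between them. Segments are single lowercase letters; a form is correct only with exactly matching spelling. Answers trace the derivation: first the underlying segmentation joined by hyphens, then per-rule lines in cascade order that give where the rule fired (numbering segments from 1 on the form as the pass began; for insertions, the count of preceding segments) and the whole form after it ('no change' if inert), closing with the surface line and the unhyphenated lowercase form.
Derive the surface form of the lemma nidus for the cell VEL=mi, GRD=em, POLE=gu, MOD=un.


underlying: a-nidus-u-m-laz
1. d -> t, g -> k, z -> s / _ #: fires at position(s) 11: anidusumlas
surface: anidusumlas


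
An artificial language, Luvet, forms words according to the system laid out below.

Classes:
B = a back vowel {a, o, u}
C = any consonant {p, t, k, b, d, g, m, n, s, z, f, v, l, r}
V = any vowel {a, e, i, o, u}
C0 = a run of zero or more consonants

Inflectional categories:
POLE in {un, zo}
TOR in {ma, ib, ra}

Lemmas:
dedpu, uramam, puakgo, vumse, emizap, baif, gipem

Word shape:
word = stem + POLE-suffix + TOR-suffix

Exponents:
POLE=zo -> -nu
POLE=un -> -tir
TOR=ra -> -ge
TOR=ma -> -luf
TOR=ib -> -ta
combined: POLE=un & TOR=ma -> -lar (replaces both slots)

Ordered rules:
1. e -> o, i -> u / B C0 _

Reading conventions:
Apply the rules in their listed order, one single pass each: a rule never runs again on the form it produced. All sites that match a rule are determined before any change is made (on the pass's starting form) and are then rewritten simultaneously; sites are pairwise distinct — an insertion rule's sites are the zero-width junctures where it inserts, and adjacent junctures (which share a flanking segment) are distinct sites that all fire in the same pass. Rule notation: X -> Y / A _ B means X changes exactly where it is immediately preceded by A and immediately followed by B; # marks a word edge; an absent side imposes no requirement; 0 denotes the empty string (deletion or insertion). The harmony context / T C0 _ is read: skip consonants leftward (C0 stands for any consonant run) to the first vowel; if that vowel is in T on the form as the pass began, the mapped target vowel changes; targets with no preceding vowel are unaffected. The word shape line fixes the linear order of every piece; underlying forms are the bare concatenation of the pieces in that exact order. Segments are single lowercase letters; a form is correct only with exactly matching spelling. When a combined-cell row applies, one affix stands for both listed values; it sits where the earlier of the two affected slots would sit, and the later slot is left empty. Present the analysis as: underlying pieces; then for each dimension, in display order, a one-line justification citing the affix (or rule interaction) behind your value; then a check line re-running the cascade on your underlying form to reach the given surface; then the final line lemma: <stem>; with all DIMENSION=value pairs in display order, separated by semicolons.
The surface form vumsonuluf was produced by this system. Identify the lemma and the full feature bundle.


underlying: vumse-nu-luf
POLE=zo - signalled by the affix -nu
TOR=ma - signalled by the affix -luf
check: vumsenuluf -> vumsonuluf
lemma: vumse; POLE=zo; TOR=ma


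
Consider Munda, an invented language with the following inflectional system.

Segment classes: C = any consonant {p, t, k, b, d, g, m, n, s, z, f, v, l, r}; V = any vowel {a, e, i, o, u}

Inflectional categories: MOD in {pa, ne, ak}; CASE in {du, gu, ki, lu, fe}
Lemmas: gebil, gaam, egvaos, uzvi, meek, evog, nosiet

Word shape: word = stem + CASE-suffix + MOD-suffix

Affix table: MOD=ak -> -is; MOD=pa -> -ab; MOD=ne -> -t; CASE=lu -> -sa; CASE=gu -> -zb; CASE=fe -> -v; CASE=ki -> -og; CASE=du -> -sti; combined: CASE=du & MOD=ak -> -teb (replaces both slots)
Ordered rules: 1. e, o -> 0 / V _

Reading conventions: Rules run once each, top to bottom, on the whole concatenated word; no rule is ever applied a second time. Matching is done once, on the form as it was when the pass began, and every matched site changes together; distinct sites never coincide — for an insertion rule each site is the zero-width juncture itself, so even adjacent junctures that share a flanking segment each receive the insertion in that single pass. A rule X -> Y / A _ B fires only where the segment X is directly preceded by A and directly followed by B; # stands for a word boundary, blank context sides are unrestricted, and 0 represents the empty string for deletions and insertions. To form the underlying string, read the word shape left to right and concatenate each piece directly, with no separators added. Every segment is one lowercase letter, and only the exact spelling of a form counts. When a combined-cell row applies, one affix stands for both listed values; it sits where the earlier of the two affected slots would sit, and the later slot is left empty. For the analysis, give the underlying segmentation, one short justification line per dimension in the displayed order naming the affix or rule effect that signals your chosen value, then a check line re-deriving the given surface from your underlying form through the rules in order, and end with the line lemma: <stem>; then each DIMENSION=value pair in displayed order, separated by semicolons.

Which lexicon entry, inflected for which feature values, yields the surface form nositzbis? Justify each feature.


underlying: nosiet-zb-is
MOD=ak - signalled by the affix -is
CASE=gu - signalled by the affix -zb
check: nosietzbis -> nositzbis
lemma: nosiet; MOD=ak; CASE=gu


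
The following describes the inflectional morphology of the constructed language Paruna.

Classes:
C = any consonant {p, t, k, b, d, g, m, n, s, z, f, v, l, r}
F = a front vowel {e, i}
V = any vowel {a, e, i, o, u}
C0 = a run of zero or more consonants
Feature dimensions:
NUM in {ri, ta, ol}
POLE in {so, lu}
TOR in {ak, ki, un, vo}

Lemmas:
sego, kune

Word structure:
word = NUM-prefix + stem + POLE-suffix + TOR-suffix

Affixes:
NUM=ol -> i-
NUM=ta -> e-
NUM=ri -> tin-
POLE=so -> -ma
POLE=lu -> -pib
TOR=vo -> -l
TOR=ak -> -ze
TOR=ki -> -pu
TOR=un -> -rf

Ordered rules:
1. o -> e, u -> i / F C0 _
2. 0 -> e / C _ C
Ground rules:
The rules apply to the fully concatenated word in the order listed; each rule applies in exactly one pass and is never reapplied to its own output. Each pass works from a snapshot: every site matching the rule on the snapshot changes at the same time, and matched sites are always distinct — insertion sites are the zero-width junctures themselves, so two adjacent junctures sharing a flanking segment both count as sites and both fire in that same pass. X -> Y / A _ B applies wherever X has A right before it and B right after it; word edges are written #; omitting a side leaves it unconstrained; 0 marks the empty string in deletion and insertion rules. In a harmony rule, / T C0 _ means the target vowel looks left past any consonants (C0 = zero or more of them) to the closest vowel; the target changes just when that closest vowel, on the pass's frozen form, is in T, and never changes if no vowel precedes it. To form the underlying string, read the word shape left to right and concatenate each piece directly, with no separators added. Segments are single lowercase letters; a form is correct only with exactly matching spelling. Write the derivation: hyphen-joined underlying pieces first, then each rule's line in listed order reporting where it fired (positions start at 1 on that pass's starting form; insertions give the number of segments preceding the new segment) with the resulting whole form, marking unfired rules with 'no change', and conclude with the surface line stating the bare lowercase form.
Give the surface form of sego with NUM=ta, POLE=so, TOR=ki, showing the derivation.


underlying: e-sego-ma-pu
1. o -> e, u -> i / F C0 _: fires at position(s) 5: esegemapu
2. 0 -> e / C _ C: no change
surface: esegemapu


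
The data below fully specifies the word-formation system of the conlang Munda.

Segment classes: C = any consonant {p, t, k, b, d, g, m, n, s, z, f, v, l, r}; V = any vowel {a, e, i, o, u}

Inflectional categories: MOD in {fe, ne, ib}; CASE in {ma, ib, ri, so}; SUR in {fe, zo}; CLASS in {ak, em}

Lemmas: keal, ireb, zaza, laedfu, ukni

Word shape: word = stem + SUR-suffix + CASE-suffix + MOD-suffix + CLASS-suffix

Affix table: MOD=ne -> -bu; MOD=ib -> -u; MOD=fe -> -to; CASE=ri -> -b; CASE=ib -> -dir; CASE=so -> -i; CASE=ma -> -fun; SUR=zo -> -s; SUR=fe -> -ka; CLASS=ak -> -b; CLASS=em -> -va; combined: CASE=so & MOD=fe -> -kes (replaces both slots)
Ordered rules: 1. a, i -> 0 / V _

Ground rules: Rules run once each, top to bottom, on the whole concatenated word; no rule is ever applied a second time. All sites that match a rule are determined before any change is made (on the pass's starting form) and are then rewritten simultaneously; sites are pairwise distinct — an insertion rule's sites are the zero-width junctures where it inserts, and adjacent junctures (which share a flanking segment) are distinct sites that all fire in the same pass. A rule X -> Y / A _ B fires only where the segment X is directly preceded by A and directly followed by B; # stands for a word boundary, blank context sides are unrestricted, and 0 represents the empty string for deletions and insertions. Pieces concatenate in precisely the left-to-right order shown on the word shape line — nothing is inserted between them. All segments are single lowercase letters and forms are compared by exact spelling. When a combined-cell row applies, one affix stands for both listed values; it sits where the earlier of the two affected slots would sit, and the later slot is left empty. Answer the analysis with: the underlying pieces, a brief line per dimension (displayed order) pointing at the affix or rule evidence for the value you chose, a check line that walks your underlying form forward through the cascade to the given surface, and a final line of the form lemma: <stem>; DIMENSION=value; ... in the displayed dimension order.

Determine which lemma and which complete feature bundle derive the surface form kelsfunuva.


underlying: keal-s-fun-u-va
MOD=ib - signalled by the affix -u
CASE=ma - signalled by the affix -fun
SUR=zo - signalled by the affix -s
CLASS=em - signalled by the affix -va
check: kealsfunuva -> kelsfunuva
lemma: keal; MOD=ib; CASE=ma; SUR=zo; CLASS=em
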